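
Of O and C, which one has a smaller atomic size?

O

C is in period 2, group 14; O is in period 2, group 16.
Across a period the added protons contract the valence shell; down a group each new principal shell makes the atom larger.
All lie in period 2, so atomic radius increases right to left.
So O has the smaller atomic size (O < C).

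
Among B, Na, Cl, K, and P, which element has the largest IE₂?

Na

IE_2 is the cost of taking one more electron from the +1 cation: B⁺ still has 2 valence electrons; Na⁺ is the bare [Ne] core; Cl⁺ still has 6 valence electrons; K⁺ is the bare [Ar] core; P⁺ still has 4 valence electrons.
Pulling an electron out of a noble-gas core costs far more than removing a remaining valence electron, so K and Na sit at the high end of IE_2.
Valence configurations: B⁺ [He]2s², Cl⁺ [Ne]3s²3p⁴, P⁺ [Ne]3s²3p².
The numbers (kJ/mol): B 2427, Na 4562, Cl 2298, K 3052, P 1907.
Overall IE_2 order: P < Cl < B < K < Na.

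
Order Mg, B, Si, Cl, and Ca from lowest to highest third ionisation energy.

Si < B < Cl < Ca < Mg

The third ionization energy removes an electron from the +2 ion. For each element: Mg²⁺ is the bare [Ne] core; B²⁺ still has 1 valence electron; Si²⁺ still has 2 valence electrons; Cl²⁺ still has 5 valence electrons; Ca²⁺ is the bare [Ar] core.
Core electrons are held far more tightly than valence electrons, so Ca and Mg top the IE_3 order.
Valence configurations: B²⁺ [He]2s¹, Si²⁺ [Ne]3s², Cl²⁺ [Ne]3s²3p³.
Approximate IE_3 values (kJ/mol): Mg 7733, B 3660, Si 3232, Cl 3822, Ca 4912.
Overall IE_3 order: Si < B < Cl < Ca < Mg.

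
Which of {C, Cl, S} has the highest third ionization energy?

C

After 2 electrons have been removed, what remains? C²⁺ still has 2 valence electrons; Cl²⁺ still has 5 valence electrons; S²⁺ still has 4 valence electrons.
All are still removing valence electrons, so compare the +2 ions as you would atoms: IE_3 generally rises across a period (higher Z_eff) and falls down a group (larger shell), subject to the usual subshell exceptions.
Valence configurations: C²⁺ [He]2s², Cl²⁺ [Ne]3s²3p³, S²⁺ [Ne]3s²3p².
Approximate IE_3 values (kJ/mol): C 4620, Cl 3822, S 3357.
Putting it together, IE_3: S < Cl < C.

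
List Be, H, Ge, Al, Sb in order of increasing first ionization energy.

IE₁ increases left→right with effective nuclear charge and decreases top→bottom as the valence shell moves farther out.
A diagonal step moves right (one effect) and down (the opposite effect) at once.
Ge > Al: period and group pull opposite ways; the across-period shift dominates (762 vs 578 kJ/mol).
Sb > Ge: period and group pull opposite ways; the across-period shift dominates (831 vs 762 kJ/mol).
Be > Sb: the two effects oppose for this pair; the down-group effect wins (900 vs 831 kJ/mol).
H > Be: the two effects oppose for this pair; the down-group effect wins (1312 vs 900 kJ/mol).
Tabulated first ionization energy (kJ/mol): H 1312, Be 900, Al 578, Ge 762, Sb 831.
So from lowest to highest: Al < Ge < Sb < Be < H.

Al, Ge, Sb, Be, H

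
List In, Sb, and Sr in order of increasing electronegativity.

Sr is in period 5, group 2; In is in period 5, group 13; Sb is in period 5, group 15.
Smaller atoms with higher effective nuclear charge are more electronegative.
All lie in period 5, so electronegativity increases left to right.
So from lowest to highest: Sr < In < Sb.

Sr < In < Sb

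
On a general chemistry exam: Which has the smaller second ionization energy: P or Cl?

P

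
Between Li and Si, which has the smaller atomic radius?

Li is in period 2, group 1; Si is in period 3, group 14.
Atomic radius shrinks across a period as nuclear charge pulls the same shell inward, and grows down a group as new shells are added.
Here both period and group differ, so the two effects have to be weighed against each other.
Li > Si: period and group pull opposite ways; the across-period shift dominates (133 vs 116 pm).
For reference (pm): Li 133, Si 116.
So Si has the smaller atomic radius (Si < Li).

Si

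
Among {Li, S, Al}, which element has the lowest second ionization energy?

Al

Consider each +1 ion: Li⁺ is the bare [He] core; S⁺ still has 5 valence electrons; Al⁺ still has 2 valence electrons.
Pulling an electron out of a noble-gas core costs far more than removing a remaining valence electron, so Li sits at the high end of IE_2.
Valence configurations: S⁺ [Ne]3s²3p³, Al⁺ [Ne]3s².
Tabulated IE_2 (kJ/mol): Li 7298, S 2252, Al 1817.
Putting it together, IE_2: Al < S < Li.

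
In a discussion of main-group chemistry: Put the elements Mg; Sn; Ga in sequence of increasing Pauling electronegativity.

Mg, Ga, Sn

Mg is in period 3, group 2; Ga is in period 4, group 13; Sn is in period 5, group 14.
EN rises left→right (higher Z_eff, smaller atoms) and falls top→bottom (larger, more shielded atoms).
These sit on a diagonal, where the across-period and down-group effects partly cancel.
Ga > Mg: period and group pull opposite ways; the across-period shift dominates (1.81 vs 1.31).
Sn > Ga: period and group pull opposite ways; the across-period shift dominates (1.96 vs 1.81).
Tabulated electronegativity (Pauling): Mg 1.31, Ga 1.81, Sn 1.96.
So from lowest to highest: Mg < Ga < Sn.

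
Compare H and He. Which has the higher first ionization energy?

He

H is in period 1, group 1; He is in period 1, group 18.
Across a period the outer electron is held more tightly (higher IE₁); down a group it sits in a higher shell, more shielded, and comes off more easily.
All lie in period 1, so first ionization energy increases left to right.
So He has the higher first ionization energy (He > H).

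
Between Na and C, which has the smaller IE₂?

After 1 electron has been removed, what remains? Na⁺ is the bare [Ne] core; C⁺ still has 3 valence electrons.
Breaking into a closed-shell core is much more expensive than removing a leftover valence electron — Na has the largest IE_2 here.
Tabulated IE_2 (kJ/mol): Na 4562, C 2353.
Hence IE_2: C < Na.

C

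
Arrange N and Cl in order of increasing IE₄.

The fourth ionization energy removes an electron from the +3 ion. For each element: N³⁺ still has 2 valence electrons; Cl³⁺ still has 4 valence electrons.
All are still removing valence electrons, so compare the +3 ions as you would atoms: IE_4 generally rises across a period (higher Z_eff) and falls down a group (larger shell), subject to the usual subshell exceptions.
Valence configurations: N³⁺ [He]2s², Cl³⁺ [Ne]3s²3p².
Tabulated IE_4 (kJ/mol): N 7475, Cl 5159.
Overall IE_4 order: Cl < N.

Cl, N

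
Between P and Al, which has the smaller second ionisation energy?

Al

After 1 electron has been removed, what remains? P⁺ still has 4 valence electrons; Al⁺ still has 2 valence electrons.
All are still removing valence electrons, so compare the +1 ions as you would atoms: IE_2 generally rises across a period (higher Z_eff) and falls down a group (larger shell), subject to the usual subshell exceptions.
Valence configurations: P⁺ [Ne]3s²3p², Al⁺ [Ne]3s².
Tabulated IE_2 (kJ/mol): P 1907, Al 1817.
Hence IE_2: Al < P.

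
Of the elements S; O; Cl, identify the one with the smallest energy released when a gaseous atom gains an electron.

O

Electron affinity generally becomes more exothermic across a period toward the halogens and less exothermic down a group.
Here both period and group differ, so the two effects have to be weighed against each other.
S > O: this pair runs against the simple trend — see the exception note.
Cl > S: Cl lies to the right of S in period 3, so the across-period effect alone puts Cl higher.
Note the exception: S has a higher electron affinity than O, contrary to the simple trend — the compact 2p subshell of O repels the added electron more than S's larger 3p does.
Tabulated electron affinity (kJ/mol): O 141, S 200, Cl 349.
The smallest energy released when a gaseous atom gains an electron among these belongs to O.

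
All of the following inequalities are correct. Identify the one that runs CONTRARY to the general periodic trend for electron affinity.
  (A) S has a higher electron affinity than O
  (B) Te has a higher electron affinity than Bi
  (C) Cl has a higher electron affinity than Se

(A)

The general trend: electron affinity increases across a period and decreases down a group.
(A) S (period 3, group 16) vs O (period 2, group 16): the stated order contradicts the simple trend.
(B) Te (period 5, group 16) vs Bi (period 6, group 15): the stated order agrees with the simple trend.
(C) Cl (period 3, group 17) vs Se (period 4, group 16): the stated order agrees with the simple trend.
The exception is (A): the compact 2p subshell of O repels the added electron more than S's larger 3p does.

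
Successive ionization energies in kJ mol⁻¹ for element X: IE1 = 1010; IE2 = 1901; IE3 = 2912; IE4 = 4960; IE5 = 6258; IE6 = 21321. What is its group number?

Group 15

Look for the largest jump between consecutive ionization energies: IE6/IE5 ≈ 3.4, far larger than any earlier ratio.
That jump marks the point where a core electron is being removed. So the atom has 5 valence electrons.
A main-group element with 5 valence electrons is in group 15.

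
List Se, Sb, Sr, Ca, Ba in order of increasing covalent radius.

Se, Sb, Ca, Sr, Ba

Ca is in period 4, group 2; Se is in period 4, group 16; Sr is in period 5, group 2; Sb is in period 5, group 15; Ba is in period 6, group 2.
Atomic radius shrinks across a period as nuclear charge pulls the same shell inward, and grows down a group as new shells are added.
Neither a single period nor a single group — weigh both effects.
Sb > Se: both effects reinforce here, so Sb is clearly the larger of the two.
Ca > Sb: the two effects oppose for this pair; the across-period effect wins (171 vs 140 pm).
Sr > Ca: Sr sits below Ca in group 2, so the down-group effect alone puts Sr larger.
Ba > Sr: Ba sits below Sr in group 2, so the down-group effect alone puts Ba larger.
Approximate values (pm): Ca 171, Se 116, Sr 185, Sb 140, Ba 196.
So from smallest to largest: Se < Sb < Ca < Sr < Ba.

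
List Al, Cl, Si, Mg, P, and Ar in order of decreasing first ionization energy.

Ar > Cl > P > Si > Mg > Al

IE₁ increases left→right with effective nuclear charge and decreases top→bottom as the valence shell moves farther out.
All lie in period 3; the across-period trend (first ionization energy increases left to right) applies, with the exception below.
Note the exception: Mg has a higher first ionization energy than Al, contrary to the simple trend — Al's single 3p electron is easier to remove than one from Mg's filled 3s².
Tabulated first ionization energy (kJ/mol): Mg 738, Al 578, Si 786, P 1012, Cl 1251, Ar 1521.
So from highest to lowest: Ar > Cl > P > Si > Mg > Al.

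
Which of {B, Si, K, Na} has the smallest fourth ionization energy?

Si

Consider each +3 ion: B³⁺ is the bare [He] core; Si³⁺ still has 1 valence electron; K³⁺ is already 2 electrons into the core; Na³⁺ is already 2 electrons into the core.
Core electrons are held far more tightly than valence electrons, so K, Na and B top the IE_4 order.
The numbers (kJ/mol): B 25026, Si 4356, K 5877, Na 9543.
Putting it together, IE_4: Si < K < Na < B.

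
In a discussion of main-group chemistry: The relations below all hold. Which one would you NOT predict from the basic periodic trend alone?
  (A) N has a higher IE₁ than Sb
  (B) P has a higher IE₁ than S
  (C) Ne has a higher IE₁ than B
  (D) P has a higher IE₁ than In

(B)

The general trend: IE₁ increases across a period and decreases down a group.
(A) N (period 2, group 15) vs Sb (period 5, group 15): the stated order agrees with the simple trend.
(B) P (period 3, group 15) vs S (period 3, group 16): the stated order contradicts the simple trend.
(C) Ne (period 2, group 18) vs B (period 2, group 13): the stated order agrees with the simple trend.
(D) P (period 3, group 15) vs In (period 5, group 13): the stated order agrees with the simple trend.
The exception is (B): S (3p⁴) ionizes more easily than half-filled P (3p³) because the paired 3p electron in S is pushed out by e⁻–e⁻ repulsion.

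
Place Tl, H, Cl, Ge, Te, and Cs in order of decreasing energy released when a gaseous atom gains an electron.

H is in period 1, group 1; Cl is in period 3, group 17; Ge is in period 4, group 14; Te is in period 5, group 16; Cs is in period 6, group 1; Tl is in period 6, group 13.
Electron affinity generally becomes more exothermic across a period toward the halogens and less exothermic down a group.
Here both period and group differ, so the two effects have to be weighed against each other.
Cs > Tl: this pair runs against the simple trend — see the exception note.
H > Cs: they share group 1; the group trend gives H the larger value.
Ge > H: period and group pull opposite ways; the across-period shift dominates (119 vs 73 kJ/mol).
Te > Ge: period and group pull opposite ways; the across-period shift dominates (190 vs 119 kJ/mol).
Cl > Te: both effects reinforce here, so Cl is clearly the higher of the two.
Note the exception: Cs has a higher electron affinity than Tl, contrary to the simple trend — Tl's ns²np¹ configuration gives only a small electron affinity — the sparsely filled np subshell binds an added electron weakly.
Tabulated electron affinity (kJ/mol): H 73, Cl 349, Ge 119, Te 190, Cs 46, Tl 19.
So from highest to lowest: Cl > Te > Ge > H > Cs > Tl.

Cl > Te > Ge > H > Cs > Tl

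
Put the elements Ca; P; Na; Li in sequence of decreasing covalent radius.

Li is in period 2, group 1; Na is in period 3, group 1; P is in period 3, group 15; Ca is in period 4, group 2.
Radius decreases left→right (rising Z_eff, same n) and increases top→bottom (higher n).
These span different periods and groups, so the two trends combine.
Li > P: the two effects oppose for this pair; the across-period effect wins (133 vs 111 pm).
Na > Li: Na sits below Li in group 1, so the down-group effect alone puts Na larger.
Ca > Na: the two effects oppose for this pair; the down-group effect wins (171 vs 155 pm).
Approximate values (pm): Li 133, Na 155, P 111, Ca 171.
So from largest to smallest: Ca > Na > Li > P.

Ca, Na, Li, P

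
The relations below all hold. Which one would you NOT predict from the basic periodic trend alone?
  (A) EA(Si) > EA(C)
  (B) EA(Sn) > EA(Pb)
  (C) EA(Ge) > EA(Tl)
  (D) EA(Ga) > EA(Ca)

(A)

The general trend: electron affinity increases across a period and decreases down a group.
(A) Si (period 3, group 14) vs C (period 2, group 14): the stated order contradicts the simple trend.
(B) Sn (period 5, group 14) vs Pb (period 6, group 14): the stated order agrees with the simple trend.
(C) Ge (period 4, group 14) vs Tl (period 6, group 13): the stated order agrees with the simple trend.
(D) Ga (period 4, group 13) vs Ca (period 4, group 2): the stated order agrees with the simple trend.
The exception is (A): Si's larger, more diffuse 3p orbitals accept an added electron slightly more readily than C's compact 2p.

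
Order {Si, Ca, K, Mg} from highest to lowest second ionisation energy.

K > Si > Mg > Ca

Consider each +1 ion: Si⁺ still has 3 valence electrons; Ca⁺ still has 1 valence electron; K⁺ is the bare [Ar] core; Mg⁺ still has 1 valence electron.
Pulling an electron out of a noble-gas core costs far more than removing a remaining valence electron, so K sits at the high end of IE_2.
Valence configurations: Si⁺ [Ne]3s²3p¹, Ca⁺ [Ar]4s¹, Mg⁺ [Ne]3s¹.
Approximate IE_2 values (kJ/mol): Si 1577, Ca 1145, K 3052, Mg 1451.
Overall IE_2 order: Ca < Mg < Si < K.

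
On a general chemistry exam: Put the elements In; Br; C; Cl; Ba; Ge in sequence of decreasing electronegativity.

Cl > Br > C > Ge > In > Ba

C is in period 2, group 14; Cl is in period 3, group 17; Ge is in period 4, group 14; Br is in period 4, group 17; In is in period 5, group 13; Ba is in period 6, group 2.
Smaller atoms with higher effective nuclear charge are more electronegative.
Neither a single period nor a single group — weigh both effects.
In > Ba: both effects reinforce here, so In is clearly the higher of the two.
Ge > In: relative to In, both the across-period and down-group shifts push Ge's electronegativity up.
C > Ge: they share group 14; the group trend gives C the larger value.
Br > C: period and group pull opposite ways; the across-period shift dominates (2.96 vs 2.55).
Cl > Br: Cl sits above Br in group 17, so the down-group effect alone puts Cl higher.
For reference (Pauling): C 2.55, Cl 3.16, Ge 2.01, Br 2.96, In 1.78, Ba 0.89.
So from highest to lowest: Cl > Br > C > Ge > In > Ba.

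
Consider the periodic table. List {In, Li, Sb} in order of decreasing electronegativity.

Sb, In, Li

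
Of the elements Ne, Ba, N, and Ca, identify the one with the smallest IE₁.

Ba

N is in period 2, group 15; Ne is in period 2, group 18; Ca is in period 4, group 2; Ba is in period 6, group 2.
Removing the outermost electron gets harder across a period and easier down a group.
These span different periods and groups, so the two trends combine.
Ca > Ba: Ca sits above Ba in group 2, so the down-group effect alone puts Ca higher.
N > Ca: both effects reinforce here, so N is clearly the higher of the two.
Ne > N: Ne lies to the right of N in period 2, so the across-period effect alone puts Ne higher.
Approximate values (kJ/mol): N 1402, Ne 2081, Ca 590, Ba 503.
The smallest IE₁ among these belongs to Ba.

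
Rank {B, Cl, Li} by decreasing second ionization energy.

Li > B > Cl

The second ionization energy removes an electron from the +1 ion. For each element: B⁺ still has 2 valence electrons; Cl⁺ still has 6 valence electrons; Li⁺ is the bare [He] core.
Pulling an electron out of a noble-gas core costs far more than removing a remaining valence electron, so Li sits at the high end of IE_2.
Valence configurations: B⁺ [He]2s², Cl⁺ [Ne]3s²3p⁴.
The numbers (kJ/mol): B 2427, Cl 2298, Li 7298.
Hence IE_2: Cl < B < Li.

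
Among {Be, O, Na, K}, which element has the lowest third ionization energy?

IE_3 is the cost of taking one more electron from the +2 cation: Be²⁺ is the bare [He] core; O²⁺ still has 4 valence electrons; Na²⁺ is already 1 electron into the core; K²⁺ is already 1 electron into the core.
Usually core removal costs more than valence removal, but here the competition is close: a tightly held n=2 valence electron can cost more to remove than an n=3 core electron, so the actual values have to decide it.
Tabulated IE_3 (kJ/mol): Be 14849, O 5300, Na 6910, K 4420.
Overall IE_3 order: K < O < Na < Be.

K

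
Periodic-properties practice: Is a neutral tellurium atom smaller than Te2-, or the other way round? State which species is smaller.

Forming Te2- adds 2 electrons to Te. More electron–electron repulsion in the same shell, with unchanged nuclear charge, lets the cloud expand.
An anion is larger than its parent atom: Te2- > Te.

Te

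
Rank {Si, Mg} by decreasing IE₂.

After 1 electron has been removed, what remains? Si⁺ still has 3 valence electrons; Mg⁺ still has 1 valence electron.
All are still removing valence electrons, so compare the +1 ions as you would atoms: IE_2 generally rises across a period (higher Z_eff) and falls down a group (larger shell), subject to the usual subshell exceptions.
Valence configurations: Si⁺ [Ne]3s²3p¹, Mg⁺ [Ne]3s¹.
The numbers (kJ/mol): Si 1577, Mg 1451.
Hence IE_2: Mg < Si.

Si > Mg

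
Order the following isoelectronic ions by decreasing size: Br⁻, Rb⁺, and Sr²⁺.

Br⁻ > Rb⁺ > Sr²⁺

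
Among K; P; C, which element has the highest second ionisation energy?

K

IE_2 is the cost of taking one more electron from the +1 cation: K⁺ is the bare [Ar] core; P⁺ still has 4 valence electrons; C⁺ still has 3 valence electrons.
Pulling an electron out of a noble-gas core costs far more than removing a remaining valence electron, so K sits at the high end of IE_2.
Valence configurations: P⁺ [Ne]3s²3p², C⁺ [He]2s²2p¹.
Tabulated IE_2 (kJ/mol): K 3052, P 1907, C 2353.
Putting it together, IE_2: P < C < K.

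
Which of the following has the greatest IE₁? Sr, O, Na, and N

N is in period 2, group 15; O is in period 2, group 16; Na is in period 3, group 1; Sr is in period 5, group 2.
IE₁ increases left→right with effective nuclear charge and decreases top→bottom as the valence shell moves farther out.
These span different periods and groups, so the two trends combine.
Sr > Na: period and group pull opposite ways; the across-period shift dominates (550 vs 496 kJ/mol).
O > Sr: both effects reinforce here, so O is clearly the higher of the two.
N > O: this pair runs against the simple trend — see the exception note.
Note the exception: N has a higher first ionization energy than O, contrary to the simple trend — pairing an electron in O's 2p⁴ costs repulsion energy, so O ionizes more easily than half-filled N (2p³).
Approximate values (kJ/mol): N 1402, O 1314, Na 496, Sr 550.
The greatest IE₁ among these belongs to N.

N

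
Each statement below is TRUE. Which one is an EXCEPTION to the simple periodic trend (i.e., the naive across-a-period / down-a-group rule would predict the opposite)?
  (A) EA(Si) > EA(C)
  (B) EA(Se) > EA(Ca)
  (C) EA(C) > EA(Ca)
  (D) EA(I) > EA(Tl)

(A)

The general trend: electron affinity increases across a period and decreases down a group.
(A) Si (period 3, group 14) vs C (period 2, group 14): the stated order contradicts the simple trend.
(B) Se (period 4, group 16) vs Ca (period 4, group 2): the stated order agrees with the simple trend.
(C) C (period 2, group 14) vs Ca (period 4, group 2): the stated order agrees with the simple trend.
(D) I (period 5, group 17) vs Tl (period 6, group 13): the stated order agrees with the simple trend.
The exception is (A): Si's larger, more diffuse 3p orbitals accept an added electron slightly more readily than C's compact 2p.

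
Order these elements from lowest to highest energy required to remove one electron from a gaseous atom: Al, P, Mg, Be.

Al, Mg, Be, P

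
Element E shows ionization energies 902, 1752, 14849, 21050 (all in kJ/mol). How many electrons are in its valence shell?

Look for the largest jump between consecutive ionization energies: IE3/IE2 ≈ 8.5, far larger than any earlier ratio.
That jump marks the point where a core electron is being removed. So the atom has 2 valence electrons.

2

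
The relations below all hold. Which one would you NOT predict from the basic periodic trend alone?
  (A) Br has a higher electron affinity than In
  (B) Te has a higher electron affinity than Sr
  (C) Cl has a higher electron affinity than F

(C)

The general trend: electron affinity increases across a period and decreases down a group.
(A) Br (period 4, group 17) vs In (period 5, group 13): the stated order agrees with the simple trend.
(B) Te (period 5, group 16) vs Sr (period 5, group 2): the stated order agrees with the simple trend.
(C) Cl (period 3, group 17) vs F (period 2, group 17): the stated order contradicts the simple trend.
The exception is (C): F's small 2p subshell makes the incoming electron feel strong e⁻–e⁻ repulsion, so Cl actually releases more energy on gaining an electron.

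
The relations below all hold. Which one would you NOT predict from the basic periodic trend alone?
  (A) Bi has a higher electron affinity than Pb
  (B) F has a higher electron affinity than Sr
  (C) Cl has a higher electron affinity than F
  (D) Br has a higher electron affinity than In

(C)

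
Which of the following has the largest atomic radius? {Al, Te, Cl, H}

Te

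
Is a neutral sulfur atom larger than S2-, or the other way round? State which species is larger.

Forming S2- adds 2 electrons to S. More electron–electron repulsion in the same shell, with unchanged nuclear charge, lets the cloud expand.
An anion is larger than its parent atom: S2- > S.

S2-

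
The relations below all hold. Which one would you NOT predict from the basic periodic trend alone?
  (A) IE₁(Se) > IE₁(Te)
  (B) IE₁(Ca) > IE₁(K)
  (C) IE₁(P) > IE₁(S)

The general trend: first ionisation energy increases across a period and decreases down a group.
(A) Se (period 4, group 16) vs Te (period 5, group 16): the stated order agrees with the simple trend.
(B) Ca (period 4, group 2) vs K (period 4, group 1): the stated order agrees with the simple trend.
(C) P (period 3, group 15) vs S (period 3, group 16): the stated order contradicts the simple trend.
The exception is (C): S (3p⁴) ionizes more easily than half-filled P (3p³) because the paired 3p electron in S is pushed out by e⁻–e⁻ repulsion.

(C)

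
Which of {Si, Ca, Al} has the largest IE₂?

Al

IE_2 is the cost of taking one more electron from the +1 cation: Si⁺ still has 3 valence electrons; Ca⁺ still has 1 valence electron; Al⁺ still has 2 valence electrons.
All are still removing valence electrons, so compare the +1 ions as you would atoms: IE_2 generally rises across a period (higher Z_eff) and falls down a group (larger shell), subject to the usual subshell exceptions.
Valence configurations: Si⁺ [Ne]3s²3p¹, Ca⁺ [Ar]4s¹, Al⁺ [Ne]3s².
Si⁺ loses a lone 3p electron whereas Al⁺ must break into a filled 3s² pair, so IE_2(Al) > IE_2(Si) even though Si has the higher nuclear charge.
Tabulated IE_2 (kJ/mol): Si 1577, Ca 1145, Al 1817.
Hence IE_2: Ca < Si < Al.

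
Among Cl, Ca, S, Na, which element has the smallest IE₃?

S

IE_3 is the cost of taking one more electron from the +2 cation: Cl²⁺ still has 5 valence electrons; Ca²⁺ is the bare [Ar] core; S²⁺ still has 4 valence electrons; Na²⁺ is already 1 electron into the core.
Breaking into a closed-shell core is much more expensive than removing a leftover valence electron — Ca and Na have the largest IE_3 here.
Valence configurations: Cl²⁺ [Ne]3s²3p³, S²⁺ [Ne]3s²3p².
Tabulated IE_3 (kJ/mol): Cl 3822, Ca 4912, S 3357, Na 6910.
Putting it together, IE_3: S < Cl < Ca < Na.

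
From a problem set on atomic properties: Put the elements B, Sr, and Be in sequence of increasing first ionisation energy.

Be is in period 2, group 2; B is in period 2, group 13; Sr is in period 5, group 2.
First ionization energy rises across a period (greater Z_eff holds electrons more tightly) and falls down a group (valence electrons are farther from the nucleus).
Here both period and group differ, so the two effects have to be weighed against each other.
B > Sr: relative to Sr, both the across-period and down-group shifts push B's first ionization energy up.
Be > B: this pair runs against the simple trend — see the exception note.
Note the exception: Be has a higher first ionization energy than B, contrary to the simple trend — removing B's lone 2p electron is easier than breaking Be's filled 2s².
Approximate values (kJ/mol): Be 900, B 801, Sr 550.
So from lowest to highest: Sr < B < Be.

Sr < B < Be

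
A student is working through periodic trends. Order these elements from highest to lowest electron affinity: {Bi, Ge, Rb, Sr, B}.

Ge > Bi > Rb > B > Sr

B is in period 2, group 13; Ge is in period 4, group 14; Rb is in period 5, group 1; Sr is in period 5, group 2; Bi is in period 6, group 15.
Electron affinity generally becomes more exothermic across a period toward the halogens and less exothermic down a group.
Neither a single period nor a single group — weigh both effects.
B > Sr: both effects reinforce here, so B is clearly the higher of the two.
Rb > B: this pair runs against the simple trend — see the exception note.
Bi > Rb: period and group pull opposite ways; the across-period shift dominates (91 vs 47 kJ/mol).
Ge > Bi: the two effects oppose for this pair; the down-group effect wins (119 vs 91 kJ/mol).
Note the exception: Rb has a higher electron affinity than B, contrary to the simple trend — B's ns²np¹ configuration gives only a small electron affinity — the sparsely filled np subshell binds an added electron weakly.
Note the exception: Rb has a higher electron affinity than Sr, contrary to the simple trend — adding an electron to Sr (ns²) has to open a new, higher-energy np subshell, which is unfavourable.
Approximate values (kJ/mol): B 27, Ge 119, Rb 47, Sr 5, Bi 91.
So from highest to lowest: Ge > Bi > Rb > B > Sr.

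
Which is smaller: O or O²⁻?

O

Forming O²⁻ adds 2 electrons to O. More electron–electron repulsion in the same shell, with unchanged nuclear charge, lets the cloud expand.
An anion is larger than its parent atom: O²⁻ > O.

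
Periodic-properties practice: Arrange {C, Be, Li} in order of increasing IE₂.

Be < C < Li

IE_2 is the cost of taking one more electron from the +1 cation: C⁺ still has 3 valence electrons; Be⁺ still has 1 valence electron; Li⁺ is the bare [He] core.
Breaking into a closed-shell core is much more expensive than removing a leftover valence electron — Li has the largest IE_2 here.
Valence configurations: C⁺ [He]2s²2p¹, Be⁺ [He]2s¹.
Tabulated IE_2 (kJ/mol): C 2353, Be 1757, Li 7298.
So the second ionization energies run Be < C < Li.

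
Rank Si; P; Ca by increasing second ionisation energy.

Consider each +1 ion: Si⁺ still has 3 valence electrons; P⁺ still has 4 valence electrons; Ca⁺ still has 1 valence electron.
All are still removing valence electrons, so compare the +1 ions as you would atoms: IE_2 generally rises across a period (higher Z_eff) and falls down a group (larger shell), subject to the usual subshell exceptions.
Valence configurations: Si⁺ [Ne]3s²3p¹, P⁺ [Ne]3s²3p², Ca⁺ [Ar]4s¹.
Approximate IE_2 values (kJ/mol): Si 1577, P 1907, Ca 1145.
So the second ionization energies run Ca < Si < P.

Ca, Si, P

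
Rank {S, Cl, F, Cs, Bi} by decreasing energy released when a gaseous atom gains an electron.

Cl > F > S > Bi > Cs

F is in period 2, group 17; S is in period 3, group 16; Cl is in period 3, group 17; Cs is in period 6, group 1; Bi is in period 6, group 15.
EA tends to increase across a period and decrease down a group, though the pattern is less regular than for IE or radius.
Here both period and group differ, so the two effects have to be weighed against each other.
Bi > Cs: both are in period 6; the period trend gives Bi the larger value.
S > Bi: relative to Bi, both the across-period and down-group shifts push S's electron affinity up.
F > S: both effects reinforce here, so F is clearly the higher of the two.
Cl > F: this pair runs against the simple trend — see the exception note.
Note the exception: Cl has a higher electron affinity than F, contrary to the simple trend — F's small 2p subshell makes the incoming electron feel strong e⁻–e⁻ repulsion, so Cl actually releases more energy on gaining an electron.
For reference (kJ/mol): F 328, S 200, Cl 349, Cs 46, Bi 91.
So from highest to lowest: Cl > F > S > Bi > Cs.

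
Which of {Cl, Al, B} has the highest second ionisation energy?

B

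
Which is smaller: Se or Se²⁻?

Forming Se²⁻ adds 2 electrons to Se. More electron–electron repulsion in the same shell, with unchanged nuclear charge, lets the cloud expand.
An anion is larger than its parent atom: Se²⁻ > Se.

Se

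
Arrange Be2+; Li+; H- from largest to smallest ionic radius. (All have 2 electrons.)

All of these have 2 electrons, so size is governed by nuclear charge alone: the more protons, the stronger the pull on the same electron cloud, and the smaller the ion.
Nuclear charges: Be2+ (Z=4), Li+ (Z=3), H- (Z=1).
Largest to smallest: H- > Li+ > Be2+.

H- > Li+ > Be2+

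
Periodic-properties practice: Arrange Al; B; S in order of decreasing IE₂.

B > S > Al

The second ionization energy removes an electron from the +1 ion. For each element: Al⁺ still has 2 valence electrons; B⁺ still has 2 valence electrons; S⁺ still has 5 valence electrons.
All are still removing valence electrons, so compare the +1 ions as you would atoms: IE_2 generally rises across a period (higher Z_eff) and falls down a group (larger shell), subject to the usual subshell exceptions.
Valence configurations: Al⁺ [Ne]3s², B⁺ [He]2s², S⁺ [Ne]3s²3p³.
Approximate IE_2 values (kJ/mol): Al 1817, B 2427, S 2252.
Overall IE_2 order: Al < S < B.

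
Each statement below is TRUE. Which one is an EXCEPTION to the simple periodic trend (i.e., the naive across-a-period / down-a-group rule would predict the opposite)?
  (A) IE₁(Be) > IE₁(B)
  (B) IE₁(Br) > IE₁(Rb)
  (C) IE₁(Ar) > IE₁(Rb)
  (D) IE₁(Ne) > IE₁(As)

The general trend: first ionisation energy increases across a period and decreases down a group.
(A) Be (period 2, group 2) vs B (period 2, group 13): the stated order contradicts the simple trend.
(B) Br (period 4, group 17) vs Rb (period 5, group 1): the stated order agrees with the simple trend.
(C) Ar (period 3, group 18) vs Rb (period 5, group 1): the stated order agrees with the simple trend.
(D) Ne (period 2, group 18) vs As (period 4, group 15): the stated order agrees with the simple trend.
The exception is (A): removing B's lone 2p electron is easier than breaking Be's filled 2s².

(A)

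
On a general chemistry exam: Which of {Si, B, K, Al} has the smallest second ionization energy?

Si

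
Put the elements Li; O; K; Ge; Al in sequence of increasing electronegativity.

Li is in period 2, group 1; O is in period 2, group 16; Al is in period 3, group 13; K is in period 4, group 1; Ge is in period 4, group 14.
Atoms toward the upper right of the periodic table pull bonding electrons most strongly.
These span different periods and groups, so the two trends combine.
Li > K: they share group 1; the group trend gives Li the larger value.
Al > Li: the two effects oppose for this pair; the across-period effect wins (1.61 vs 0.98).
Ge > Al: period and group pull opposite ways; the across-period shift dominates (2.01 vs 1.61).
O > Ge: both effects reinforce here, so O is clearly the higher of the two.
For reference (Pauling): Li 0.98, O 3.44, Al 1.61, K 0.82, Ge 2.01.
So from lowest to highest: K < Li < Al < Ge < O.

K < Li < Al < Ge < O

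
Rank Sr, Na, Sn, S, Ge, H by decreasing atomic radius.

H is in period 1, group 1; Na is in period 3, group 1; S is in period 3, group 16; Ge is in period 4, group 14; Sr is in period 5, group 2; Sn is in period 5, group 14.
Across a period the added protons contract the valence shell; down a group each new principal shell makes the atom larger.
These span different periods and groups, so the two trends combine.
S > H: period and group pull opposite ways; the down-group shift dominates (103 vs 32 pm).
Ge > S: relative to S, both the across-period and down-group shifts push Ge's atomic radius up.
Sn > Ge: they share group 14; the group trend gives Sn the larger value.
Na > Sn: the two effects oppose for this pair; the across-period effect wins (155 vs 140 pm).
Sr > Na: the two effects oppose for this pair; the down-group effect wins (185 vs 155 pm).
Tabulated atomic radius (pm): H 32, Na 155, S 103, Ge 121, Sr 185, Sn 140.
So from largest to smallest: Sr > Na > Sn > Ge > S > H.

Sr, Na, Sn, Ge, S, H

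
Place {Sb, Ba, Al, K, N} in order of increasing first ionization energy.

N is in period 2, group 15; Al is in period 3, group 13; K is in period 4, group 1; Sb is in period 5, group 15; Ba is in period 6, group 2.
Removing the outermost electron gets harder across a period and easier down a group.
These span different periods and groups, so the two trends combine.
Ba > K: period and group pull opposite ways; the across-period shift dominates (503 vs 419 kJ/mol).
Al > Ba: both effects reinforce here, so Al is clearly the higher of the two.
Sb > Al: the two effects oppose for this pair; the across-period effect wins (831 vs 578 kJ/mol).
N > Sb: N sits above Sb in group 15, so the down-group effect alone puts N higher.
Approximate values (kJ/mol): N 1402, Al 578, K 419, Sb 831, Ba 503.
So from lowest to highest: K < Ba < Al < Sb < N.

K, Ba, Al, Sb, N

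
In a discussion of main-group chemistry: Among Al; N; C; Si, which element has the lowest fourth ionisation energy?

The fourth ionization energy removes an electron from the +3 ion. For each element: Al³⁺ is the bare [Ne] core; N³⁺ still has 2 valence electrons; C³⁺ still has 1 valence electron; Si³⁺ still has 1 valence electron.
Breaking into a closed-shell core is much more expensive than removing a leftover valence electron — Al has the largest IE_4 here.
Valence configurations: N³⁺ [He]2s², C³⁺ [He]2s¹, Si³⁺ [Ne]3s¹.
Approximate IE_4 values (kJ/mol): Al 11577, N 7475, C 6223, Si 4356.
Overall IE_4 order: Si < C < N < Al.

Si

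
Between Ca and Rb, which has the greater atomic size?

Rb

Radius decreases left→right (rising Z_eff, same n) and increases top→bottom (higher n).
These span different periods and groups, so the two trends combine.
Rb > Ca: both effects reinforce here, so Rb is clearly the larger of the two.
For reference (pm): Ca 171, Rb 210.
So Rb has the greater atomic size (Rb > Ca).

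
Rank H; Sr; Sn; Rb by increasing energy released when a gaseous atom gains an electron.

Sr < Rb < H < Sn

H is in period 1, group 1; Rb is in period 5, group 1; Sr is in period 5, group 2; Sn is in period 5, group 14.
EA tends to increase across a period and decrease down a group, though the pattern is less regular than for IE or radius.
These span different periods and groups, so the two trends combine.
Rb > Sr: this pair runs against the simple trend — see the exception note.
H > Rb: H sits above Rb in group 1, so the down-group effect alone puts H higher.
Sn > H: period and group pull opposite ways; the across-period shift dominates (107 vs 73 kJ/mol).
Note the exception: Rb has a higher electron affinity than Sr, contrary to the simple trend — adding an electron to Sr (ns²) has to open a new, higher-energy np subshell, which is unfavourable.
Tabulated electron affinity (kJ/mol): H 73, Rb 47, Sr 5, Sn 107.
So from lowest to highest: Sr < Rb < H < Sn.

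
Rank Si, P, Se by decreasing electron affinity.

Se > Si > P

Si is in period 3, group 14; P is in period 3, group 15; Se is in period 4, group 16.
EA tends to increase across a period and decrease down a group, though the pattern is less regular than for IE or radius.
Here both period and group differ, so the two effects have to be weighed against each other.
Si > P: this pair runs against the simple trend — see the exception note.
Se > Si: the two effects oppose for this pair; the across-period effect wins (195 vs 134 kJ/mol).
Note the exception: Si has a higher electron affinity than P, contrary to the simple trend — adding an electron to P's half-filled 3p³ is unfavourable, so Si (3p²) has the more exothermic EA.
For reference (kJ/mol): Si 134, P 72, Se 195.
So from highest to lowest: Se > Si > P.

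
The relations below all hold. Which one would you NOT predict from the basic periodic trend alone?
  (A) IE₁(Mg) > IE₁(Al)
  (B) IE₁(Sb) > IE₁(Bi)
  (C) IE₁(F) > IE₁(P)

(A)

The general trend: IE₁ increases across a period and decreases down a group.
(A) Mg (period 3, group 2) vs Al (period 3, group 13): the stated order contradicts the simple trend.
(B) Sb (period 5, group 15) vs Bi (period 6, group 15): the stated order agrees with the simple trend.
(C) F (period 2, group 17) vs P (period 3, group 15): the stated order agrees with the simple trend.
The exception is (A): Al's single 3p electron is easier to remove than one from Mg's filled 3s².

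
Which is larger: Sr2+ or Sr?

Sr

Forming Sr2+ removes 2 electrons from Sr. Fewer electrons for the same nuclear charge means less shielding and a higher Z_eff on the remaining electrons, and for main-group metals the entire outer shell is lost.
A cation is smaller than its parent atom: Sr2+ < Sr.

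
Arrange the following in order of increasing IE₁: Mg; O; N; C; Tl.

C is in period 2, group 14; N is in period 2, group 15; O is in period 2, group 16; Mg is in period 3, group 2; Tl is in period 6, group 13.
First ionization energy rises across a period (greater Z_eff holds electrons more tightly) and falls down a group (valence electrons are farther from the nucleus).
These span different periods and groups, so the two trends combine.
Mg > Tl: period and group pull opposite ways; the down-group shift dominates (738 vs 589 kJ/mol).
C > Mg: both effects reinforce here, so C is clearly the higher of the two.
O > C: O lies to the right of C in period 2, so the across-period effect alone puts O higher.
N > O: this pair runs against the simple trend — see the exception note.
Note the exception: N has a higher first ionization energy than O, contrary to the simple trend — pairing an electron in O's 2p⁴ costs repulsion energy, so O ionizes more easily than half-filled N (2p³).
For reference (kJ/mol): C 1086, N 1402, O 1314, Mg 738, Tl 589.
So from lowest to highest: Tl < Mg < C < O < N.

Tl, Mg, C, O, N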